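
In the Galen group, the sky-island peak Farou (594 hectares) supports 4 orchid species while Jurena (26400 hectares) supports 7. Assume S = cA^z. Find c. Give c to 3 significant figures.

z = ln(S₂/S₁) / ln(A₂/A₁) = ln(7/4) / ln(26400/594) = 0.5596 / 3.7942 = 0.1475
c = S₁ / A₁^z = 4 / 594^0.1475 = 4 / 2.565 = 1.559

1.56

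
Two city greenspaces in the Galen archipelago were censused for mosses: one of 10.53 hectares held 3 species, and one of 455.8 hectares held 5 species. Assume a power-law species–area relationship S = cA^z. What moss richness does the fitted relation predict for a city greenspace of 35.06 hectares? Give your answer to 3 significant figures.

3.53

z = ln(5/3) / ln(455.8/10.53) = 0.5108 / 3.7678 = 0.1356
c = 3 / 10.53^0.1356 = 3 / 1.376 = 2.18
S₃ = 2.18 × 35.06^0.1356 = 2.18 × 1.62 ≈ 3.531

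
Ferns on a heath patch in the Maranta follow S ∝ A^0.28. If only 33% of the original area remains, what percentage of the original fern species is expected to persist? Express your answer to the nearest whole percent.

S_new/S_old = (A_new/A_old)^z = 0.33^0.28
= exp(0.28 × ln 0.33) = exp(0.28 × -1.1087) = exp(-0.3104) ≈ 0.7331

73%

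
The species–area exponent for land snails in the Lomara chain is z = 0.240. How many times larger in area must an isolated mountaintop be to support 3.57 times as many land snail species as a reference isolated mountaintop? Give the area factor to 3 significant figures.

201

(A₂/A₁)^0.24 = 3.57, so A₂/A₁ = 3.57^(1/0.24) = 3.57^4.167
ln(A₂/A₁) = ln 3.57 / 0.24 = 1.2726 / 0.24 = 5.3024
A₂/A₁ = e^5.3024 ≈ 200.8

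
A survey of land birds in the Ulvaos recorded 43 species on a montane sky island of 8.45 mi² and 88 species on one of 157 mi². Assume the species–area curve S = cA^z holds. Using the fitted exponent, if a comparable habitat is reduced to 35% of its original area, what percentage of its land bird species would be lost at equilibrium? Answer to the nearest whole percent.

z = ln(88/43) / ln(157/8.45) = 0.7161 / 2.9221 = 0.2451
S_new/S_old = (A_new/A_old)^z = 0.35^0.2451 = exp(0.2451 × -1.0498) = 0.7731
Fraction lost = 1 − 0.7731 = 0.2269

23%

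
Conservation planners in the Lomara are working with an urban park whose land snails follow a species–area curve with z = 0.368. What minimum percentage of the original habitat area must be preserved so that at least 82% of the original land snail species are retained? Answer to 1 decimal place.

Need (A_new/A_old)^0.368 = 0.82, so A_new/A_old = 0.82^(1/0.368) = 0.82^2.717
ln(A_new/A_old) = ln 0.82 / 0.368 = -0.1985 / 0.368 = -0.5393
A_new/A_old = e^-0.5393 ≈ 0.5832

58.3%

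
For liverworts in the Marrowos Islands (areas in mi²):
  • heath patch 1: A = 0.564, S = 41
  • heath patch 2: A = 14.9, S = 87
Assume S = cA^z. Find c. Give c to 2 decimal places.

z = ln(S₂/S₁) / ln(A₂/A₁) = ln(87/41) / ln(14.9/0.564) = 0.7523 / 3.2741 = 0.2298
c = S₁ / A₁^z = 41 / 0.564^0.2298 = 41 / 0.8767 = 46.77

46.77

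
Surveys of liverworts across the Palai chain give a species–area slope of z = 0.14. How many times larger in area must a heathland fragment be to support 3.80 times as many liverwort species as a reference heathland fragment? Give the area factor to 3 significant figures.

(A₂/A₁)^0.14 = 3.8, so A₂/A₁ = 3.8^(1/0.14) = 3.8^7.143
ln(A₂/A₁) = ln 3.8 / 0.14 = 1.3350 / 0.14 = 9.5357
A₂/A₁ = e^9.5357 ≈ 13846

13800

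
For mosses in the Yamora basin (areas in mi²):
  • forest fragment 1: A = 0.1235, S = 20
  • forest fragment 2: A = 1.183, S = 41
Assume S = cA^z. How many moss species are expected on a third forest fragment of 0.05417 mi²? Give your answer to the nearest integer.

z = ln(41/20) / ln(1.183/0.1235) = 0.7178 / 2.2596 = 0.3177
c = 20 / 0.1235^0.3177 = 20 / 0.5146 = 38.87
S₃ = 38.87 × 0.05417^0.3177 = 38.87 × 0.396 ≈ 15.39

15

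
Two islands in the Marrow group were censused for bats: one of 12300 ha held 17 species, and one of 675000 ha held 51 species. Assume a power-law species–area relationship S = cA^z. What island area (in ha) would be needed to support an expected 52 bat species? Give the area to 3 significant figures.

725000 ha

z = ln(51/17) / ln(675000/12300) = 1.0986 / 4.0051 = 0.2743
c = 17 / 12300^0.2743 = 17 / 13.24 = 1.284
A = (52/1.284)^(1/0.2743) ⇒ ln A = ln(40.5)/0.2743 = 13.4933
A = e^13.4933 ≈ 724516 ha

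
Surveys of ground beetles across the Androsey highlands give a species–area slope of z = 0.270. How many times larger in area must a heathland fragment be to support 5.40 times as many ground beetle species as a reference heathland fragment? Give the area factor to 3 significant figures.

516

(A₂/A₁)^0.27 = 5.4, so A₂/A₁ = 5.4^(1/0.27) = 5.4^3.704
ln(A₂/A₁) = ln 5.4 / 0.27 = 1.6864 / 0.27 = 6.2459
A₂/A₁ = e^6.2459 ≈ 515.9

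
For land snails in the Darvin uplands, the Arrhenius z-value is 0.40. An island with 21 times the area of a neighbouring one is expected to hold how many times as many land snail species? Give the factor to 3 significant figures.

S₂/S₁ = (A₂/A₁)^z = 21^0.4
ln(S₂/S₁) = 0.4 × ln 21 = 0.4 × 3.0445 = 1.2178
S₂/S₁ = e^1.2178 ≈ 3.38

3.38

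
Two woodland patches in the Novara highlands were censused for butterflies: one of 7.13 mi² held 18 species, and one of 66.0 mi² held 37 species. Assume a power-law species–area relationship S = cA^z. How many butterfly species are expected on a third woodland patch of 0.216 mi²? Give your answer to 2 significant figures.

z = ln(37/18) / ln(66/7.13) = 0.7205 / 2.2253 = 0.3238
c = 18 / 7.13^0.3238 = 18 / 1.889 = 9.529
S₃ = 9.529 × 0.216^0.3238 = 9.529 × 0.6088 ≈ 5.802

5.8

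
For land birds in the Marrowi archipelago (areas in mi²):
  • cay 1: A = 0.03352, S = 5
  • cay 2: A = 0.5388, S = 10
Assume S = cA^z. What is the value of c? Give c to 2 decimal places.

z = ln(S₂/S₁) / ln(A₂/A₁) = ln(10/5) / ln(0.5388/0.03352) = 0.6931 / 2.7772 = 0.2496
c = S₁ / A₁^z = 5 / 0.03352^0.2496 = 5 / 0.4285 = 11.67

11.67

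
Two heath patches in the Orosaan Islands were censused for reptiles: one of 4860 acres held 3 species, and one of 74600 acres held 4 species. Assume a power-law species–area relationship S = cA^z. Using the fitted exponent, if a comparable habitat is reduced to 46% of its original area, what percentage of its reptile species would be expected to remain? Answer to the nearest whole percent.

z = ln(4/3) / ln(74600/4860) = 0.2877 / 2.7311 = 0.1053
S_new/S_old = (A_new/A_old)^z = 0.46^0.1053 = exp(0.1053 × -0.7765) = 0.9215

92%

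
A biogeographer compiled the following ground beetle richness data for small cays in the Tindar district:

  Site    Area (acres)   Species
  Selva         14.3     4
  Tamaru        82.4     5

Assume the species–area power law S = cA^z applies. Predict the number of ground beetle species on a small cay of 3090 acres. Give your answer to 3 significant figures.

7.93

z = ln(5/4) / ln(82.4/14.3) = 0.2231 / 1.7513 = 0.1274
c = 4 / 14.3^0.1274 = 4 / 1.403 = 2.85
S₃ = 2.85 × 3090^0.1274 = 2.85 × 2.784 ≈ 7.935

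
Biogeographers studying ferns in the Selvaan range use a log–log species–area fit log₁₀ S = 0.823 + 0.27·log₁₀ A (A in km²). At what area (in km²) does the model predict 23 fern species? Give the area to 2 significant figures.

23 = 6.653 × A^0.27  ⇒  A^0.27 = 23/6.653 = 3.457
ln A = ln(3.457) / 0.27 = 1.2405 / 0.27 = 4.5943
A = e^4.5943 ≈ 98.92 km²

99 km²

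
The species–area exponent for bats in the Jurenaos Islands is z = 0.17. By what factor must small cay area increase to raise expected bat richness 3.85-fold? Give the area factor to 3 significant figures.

(A₂/A₁)^0.17 = 3.85, so A₂/A₁ = 3.85^(1/0.17) = 3.85^5.882
ln(A₂/A₁) = ln 3.85 / 0.17 = 1.3481 / 0.17 = 7.9298
A₂/A₁ = e^7.9298 ≈ 2779

2780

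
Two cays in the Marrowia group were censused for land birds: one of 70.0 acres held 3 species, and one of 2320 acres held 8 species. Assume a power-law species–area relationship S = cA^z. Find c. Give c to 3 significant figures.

0.912

z = ln(S₂/S₁) / ln(A₂/A₁) = ln(8/3) / ln(2320/70) = 0.9808 / 3.5008 = 0.2802
c = S₁ / A₁^z = 3 / 70^0.2802 = 3 / 3.288 = 0.9124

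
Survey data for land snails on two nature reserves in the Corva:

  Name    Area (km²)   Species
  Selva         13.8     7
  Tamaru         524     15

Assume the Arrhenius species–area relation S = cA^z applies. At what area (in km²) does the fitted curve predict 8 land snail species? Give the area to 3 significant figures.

z = ln(15/7) / ln(524/13.8) = 0.7621 / 3.6368 = 0.2096
c = 7 / 13.8^0.2096 = 7 / 1.733 = 4.039
A = (8/4.039)^(1/0.2096) ⇒ ln A = ln(1.981)/0.2096 = 3.2619
A = e^3.2619 ≈ 26.1 km²

26.1 km²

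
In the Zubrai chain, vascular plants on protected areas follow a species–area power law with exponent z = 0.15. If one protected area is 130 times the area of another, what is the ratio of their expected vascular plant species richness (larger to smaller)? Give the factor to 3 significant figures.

S₂/S₁ = (A₂/A₁)^z = 130^0.15
ln(S₂/S₁) = 0.15 × ln 130 = 0.15 × 4.8675 = 0.7301
S₂/S₁ = e^0.7301 ≈ 2.075

2.08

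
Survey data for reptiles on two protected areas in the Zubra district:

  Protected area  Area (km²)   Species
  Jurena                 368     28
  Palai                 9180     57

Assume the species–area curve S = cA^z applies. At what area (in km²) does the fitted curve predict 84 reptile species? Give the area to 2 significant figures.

z = ln(57/28) / ln(9180/368) = 0.7108 / 3.2167 = 0.2210
c = 28 / 368^0.2210 = 28 / 3.69 = 7.588
A = (84/7.588)^(1/0.2210) ⇒ ln A = ln(11.07)/0.2210 = 10.8795
A = e^10.8795 ≈ 53076 km²

53000 km²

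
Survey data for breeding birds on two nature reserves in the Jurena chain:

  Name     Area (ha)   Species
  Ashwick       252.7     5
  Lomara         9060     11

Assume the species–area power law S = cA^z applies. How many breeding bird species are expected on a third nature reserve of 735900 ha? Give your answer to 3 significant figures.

29.0

z = ln(11/5) / ln(9060/252.7) = 0.7885 / 3.5794 = 0.2203
c = 5 / 252.7^0.2203 = 5 / 3.382 = 1.478
S₃ = 1.478 × 735900^0.2203 = 1.478 × 19.6 ≈ 28.98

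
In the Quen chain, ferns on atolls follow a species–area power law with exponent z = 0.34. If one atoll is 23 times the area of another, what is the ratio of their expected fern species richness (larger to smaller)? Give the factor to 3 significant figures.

2.90

S₂/S₁ = (A₂/A₁)^z = 23^0.34
ln(S₂/S₁) = 0.34 × ln 23 = 0.34 × 3.1355 = 1.0661
S₂/S₁ = e^1.0661 ≈ 2.904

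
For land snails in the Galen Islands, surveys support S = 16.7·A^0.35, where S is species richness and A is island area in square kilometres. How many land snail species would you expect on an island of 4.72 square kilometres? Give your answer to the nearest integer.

S = 16.7 × 4.72^0.35
ln S = ln 16.7 + 0.35 × ln 4.72 = 2.8154 + 0.35 × 1.5518 = 3.3585
S = e^3.3585 ≈ 28.75

29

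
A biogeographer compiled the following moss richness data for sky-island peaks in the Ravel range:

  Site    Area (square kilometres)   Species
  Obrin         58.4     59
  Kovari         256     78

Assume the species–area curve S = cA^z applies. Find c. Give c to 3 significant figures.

z = ln(S₂/S₁) / ln(A₂/A₁) = ln(78/59) / ln(256/58.4) = 0.2792 / 1.4779 = 0.1889
c = S₁ / A₁^z = 59 / 58.4^0.1889 = 59 / 2.156 = 27.36

27.4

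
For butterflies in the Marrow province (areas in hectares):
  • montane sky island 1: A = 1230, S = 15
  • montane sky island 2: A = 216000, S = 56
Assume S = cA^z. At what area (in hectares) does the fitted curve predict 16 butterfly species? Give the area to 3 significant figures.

z = ln(56/15) / ln(216000/1230) = 1.3173 / 5.1683 = 0.2549
c = 15 / 1230^0.2549 = 15 / 6.131 = 2.446
A = (16/2.446)^(1/0.2549) ⇒ ln A = ln(6.54)/0.2549 = 7.3680
A = e^7.3680 ≈ 1584 hectares

1580 hectares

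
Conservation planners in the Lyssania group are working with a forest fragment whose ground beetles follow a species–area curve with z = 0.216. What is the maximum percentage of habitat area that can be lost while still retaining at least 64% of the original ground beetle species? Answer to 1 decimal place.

87.3%

Need (A_new/A_old)^0.216 = 0.64, so A_new/A_old = 0.64^(1/0.216) = 0.64^4.63
ln(A_new/A_old) = ln 0.64 / 0.216 = -0.4463 / 0.216 = -2.0661
A_new/A_old = e^-2.0661 ≈ 0.1267
Fraction that can be lost = 1 − 0.1267 = 0.8733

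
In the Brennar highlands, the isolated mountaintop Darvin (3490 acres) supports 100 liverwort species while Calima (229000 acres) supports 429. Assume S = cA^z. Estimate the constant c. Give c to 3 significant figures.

z = ln(S₂/S₁) / ln(A₂/A₁) = ln(429/100) / ln(229000/3490) = 1.4563 / 4.1838 = 0.3481
c = S₁ / A₁^z = 100 / 3490^0.3481 = 100 / 17.11 = 5.846

5.85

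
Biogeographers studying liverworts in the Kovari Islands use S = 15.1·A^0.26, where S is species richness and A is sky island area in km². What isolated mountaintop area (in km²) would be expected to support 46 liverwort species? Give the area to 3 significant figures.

72.6 km²

46 = 15.1 × A^0.26  ⇒  A^0.26 = 46/15.1 = 3.046
ln A = ln(3.046) / 0.26 = 1.1139 / 0.26 = 4.2844
A = e^4.2844 ≈ 72.56 km²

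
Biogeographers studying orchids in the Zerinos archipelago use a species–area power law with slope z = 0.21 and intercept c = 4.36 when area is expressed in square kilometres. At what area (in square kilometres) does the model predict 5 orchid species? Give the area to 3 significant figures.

1.92 square kilometres

5 = 4.36 × A^0.21  ⇒  A^0.21 = 5/4.36 = 1.147
ln A = ln(1.147) / 0.21 = 0.1370 / 0.21 = 0.6522
A = e^0.6522 ≈ 1.92 square kilometres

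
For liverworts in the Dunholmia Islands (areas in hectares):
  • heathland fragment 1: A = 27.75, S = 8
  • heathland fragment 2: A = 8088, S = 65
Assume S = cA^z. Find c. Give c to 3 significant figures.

z = ln(S₂/S₁) / ln(A₂/A₁) = ln(65/8) / ln(8088/27.75) = 2.0949 / 5.6749 = 0.3692
c = S₁ / A₁^z = 8 / 27.75^0.3692 = 8 / 3.41 = 2.346

2.35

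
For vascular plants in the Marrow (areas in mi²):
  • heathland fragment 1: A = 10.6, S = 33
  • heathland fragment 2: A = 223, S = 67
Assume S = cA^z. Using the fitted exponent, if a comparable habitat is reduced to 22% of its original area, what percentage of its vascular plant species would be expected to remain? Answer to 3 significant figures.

z = ln(67/33) / ln(223/10.6) = 0.7082 / 3.0463 = 0.2325
S_new/S_old = (A_new/A_old)^z = 0.22^0.2325 = exp(0.2325 × -1.5141) = 0.7033

70.3%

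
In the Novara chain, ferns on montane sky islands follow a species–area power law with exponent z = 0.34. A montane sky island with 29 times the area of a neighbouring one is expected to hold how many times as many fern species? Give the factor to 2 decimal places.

S₂/S₁ = (A₂/A₁)^z = 29^0.34
ln(S₂/S₁) = 0.34 × ln 29 = 0.34 × 3.3673 = 1.1449
S₂/S₁ = e^1.1449 ≈ 3.142

3.14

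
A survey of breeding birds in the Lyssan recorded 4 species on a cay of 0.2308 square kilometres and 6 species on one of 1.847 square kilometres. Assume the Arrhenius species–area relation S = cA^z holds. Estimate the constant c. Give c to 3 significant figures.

z = ln(S₂/S₁) / ln(A₂/A₁) = ln(6/4) / ln(1.847/0.2308) = 0.4055 / 2.0798 = 0.1950
c = S₁ / A₁^z = 4 / 0.2308^0.1950 = 4 / 0.7514 = 5.324

5.32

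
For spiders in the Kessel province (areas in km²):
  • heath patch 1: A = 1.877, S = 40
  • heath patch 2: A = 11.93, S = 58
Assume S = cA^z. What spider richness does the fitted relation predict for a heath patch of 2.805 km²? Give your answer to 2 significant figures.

z = ln(58/40) / ln(11.93/1.877) = 0.3716 / 1.8494 = 0.2009
c = 40 / 1.877^0.2009 = 40 / 1.135 = 35.25
S₃ = 35.25 × 2.805^0.2009 = 35.25 × 1.23 ≈ 43.36

43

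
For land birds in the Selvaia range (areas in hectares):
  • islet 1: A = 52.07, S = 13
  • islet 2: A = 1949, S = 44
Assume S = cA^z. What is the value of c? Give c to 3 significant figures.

z = ln(S₂/S₁) / ln(A₂/A₁) = ln(44/13) / ln(1949/52.07) = 1.2192 / 3.6225 = 0.3366
c = S₁ / A₁^z = 13 / 52.07^0.3366 = 13 / 3.782 = 3.437

3.44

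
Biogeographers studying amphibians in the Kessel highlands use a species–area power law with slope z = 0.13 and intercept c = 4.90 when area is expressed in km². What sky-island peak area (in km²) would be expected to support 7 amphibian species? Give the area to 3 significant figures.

7 = 4.9 × A^0.13  ⇒  A^0.13 = 7/4.9 = 1.429
ln A = ln(1.429) / 0.13 = 0.3567 / 0.13 = 2.7437
A = e^2.7437 ≈ 15.54 km²

15.5 km²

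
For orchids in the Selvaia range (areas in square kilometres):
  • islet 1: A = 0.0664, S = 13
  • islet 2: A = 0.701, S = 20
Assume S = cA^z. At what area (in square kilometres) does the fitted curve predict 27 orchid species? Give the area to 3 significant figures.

z = ln(20/13) / ln(0.701/0.0664) = 0.4308 / 2.3568 = 0.1828
c = 13 / 0.0664^0.1828 = 13 / 0.6091 = 21.34
A = (27/21.34)^(1/0.1828) ⇒ ln A = ln(1.265)/0.1828 = 1.2866
A = e^1.2866 ≈ 3.621 square kilometres

3.62 square kilometres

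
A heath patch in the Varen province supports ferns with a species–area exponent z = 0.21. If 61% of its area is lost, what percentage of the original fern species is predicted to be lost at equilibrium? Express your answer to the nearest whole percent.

S_new/S_old = (A_new/A_old)^z = 0.39^0.21
= exp(0.21 × ln 0.39) = exp(0.21 × -0.9416) = exp(-0.1977) ≈ 0.8206
Fraction lost = 1 − 0.8206 = 0.1794

18%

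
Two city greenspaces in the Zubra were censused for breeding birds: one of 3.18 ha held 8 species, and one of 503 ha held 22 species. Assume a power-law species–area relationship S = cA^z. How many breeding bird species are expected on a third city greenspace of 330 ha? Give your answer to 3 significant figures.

z = ln(22/8) / ln(503/3.18) = 1.0116 / 5.0637 = 0.1998
c = 8 / 3.18^0.1998 = 8 / 1.26 = 6.349
S₃ = 6.349 × 330^0.1998 = 6.349 × 3.185 ≈ 20.22

20.2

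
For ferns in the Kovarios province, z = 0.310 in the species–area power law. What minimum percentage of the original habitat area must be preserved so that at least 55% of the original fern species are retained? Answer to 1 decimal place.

Need (A_new/A_old)^0.31 = 0.55, so A_new/A_old = 0.55^(1/0.31) = 0.55^3.226
ln(A_new/A_old) = ln 0.55 / 0.31 = -0.5978 / 0.31 = -1.9285
A_new/A_old = e^-1.9285 ≈ 0.1454

14.5%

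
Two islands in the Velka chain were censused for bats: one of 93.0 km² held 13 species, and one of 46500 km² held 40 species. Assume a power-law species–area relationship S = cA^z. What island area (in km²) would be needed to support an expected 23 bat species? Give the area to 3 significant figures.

2180 km²

z = ln(40/13) / ln(46500/93) = 1.1239 / 6.2146 = 0.1809
c = 13 / 93^0.1809 = 13 / 2.27 = 5.727
A = (23/5.727)^(1/0.1809) ⇒ ln A = ln(4.016)/0.1809 = 7.6873
A = e^7.6873 ≈ 2181 km²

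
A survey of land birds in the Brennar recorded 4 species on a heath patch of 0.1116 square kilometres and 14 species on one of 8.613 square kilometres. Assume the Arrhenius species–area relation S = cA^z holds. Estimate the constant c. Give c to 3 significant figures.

z = ln(S₂/S₁) / ln(A₂/A₁) = ln(14/4) / ln(8.613/0.1116) = 1.2528 / 4.3461 = 0.2882
c = S₁ / A₁^z = 4 / 0.1116^0.2882 = 4 / 0.5315 = 7.526

7.53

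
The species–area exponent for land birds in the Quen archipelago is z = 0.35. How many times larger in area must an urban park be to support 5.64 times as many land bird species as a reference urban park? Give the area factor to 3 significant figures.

140

(A₂/A₁)^0.35 = 5.64, so A₂/A₁ = 5.64^(1/0.35) = 5.64^2.857
ln(A₂/A₁) = ln 5.64 / 0.35 = 1.7299 / 0.35 = 4.9425
A₂/A₁ = e^4.9425 ≈ 140.1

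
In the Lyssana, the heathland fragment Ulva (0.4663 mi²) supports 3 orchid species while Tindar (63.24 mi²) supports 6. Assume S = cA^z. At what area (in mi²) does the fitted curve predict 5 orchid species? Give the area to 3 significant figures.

17.4 mi²

z = ln(6/3) / ln(63.24/0.4663) = 0.6931 / 4.9099 = 0.1412
c = 3 / 0.4663^0.1412 = 3 / 0.8979 = 3.341
A = (5/3.341)^(1/0.1412) ⇒ ln A = ln(1.496)/0.1412 = 2.8555
A = e^2.8555 ≈ 17.38 mi²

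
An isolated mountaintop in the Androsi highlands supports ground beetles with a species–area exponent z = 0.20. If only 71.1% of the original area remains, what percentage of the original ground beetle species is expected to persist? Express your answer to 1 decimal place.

S_new/S_old = (A_new/A_old)^z = 0.711^0.2
= exp(0.2 × ln 0.711) = exp(0.2 × -0.3411) = exp(-0.0682) ≈ 0.9341

93.4%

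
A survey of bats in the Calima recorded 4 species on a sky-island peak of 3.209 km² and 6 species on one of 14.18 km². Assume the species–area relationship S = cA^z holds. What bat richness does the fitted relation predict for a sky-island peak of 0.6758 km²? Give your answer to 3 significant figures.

2.61

z = ln(6/4) / ln(14.18/3.209) = 0.4055 / 1.4859 = 0.2729
c = 4 / 3.209^0.2729 = 4 / 1.375 = 2.91
S₃ = 2.91 × 0.6758^0.2729 = 2.91 × 0.8986 ≈ 2.615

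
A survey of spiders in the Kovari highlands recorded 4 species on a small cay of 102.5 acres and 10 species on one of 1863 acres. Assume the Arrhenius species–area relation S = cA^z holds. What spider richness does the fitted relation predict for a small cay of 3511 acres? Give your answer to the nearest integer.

z = ln(10/4) / ln(1863/102.5) = 0.9163 / 2.9001 = 0.3160
c = 4 / 102.5^0.3160 = 4 / 4.318 = 0.9263
S₃ = 0.9263 × 3511^0.3160 = 0.9263 × 13.19 ≈ 12.22

12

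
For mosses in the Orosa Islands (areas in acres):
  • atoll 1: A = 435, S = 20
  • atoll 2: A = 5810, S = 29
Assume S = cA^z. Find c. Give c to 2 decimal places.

8.37

z = ln(S₂/S₁) / ln(A₂/A₁) = ln(29/20) / ln(5810/435) = 0.3716 / 2.5920 = 0.1434
c = S₁ / A₁^z = 20 / 435^0.1434 = 20 / 2.389 = 8.371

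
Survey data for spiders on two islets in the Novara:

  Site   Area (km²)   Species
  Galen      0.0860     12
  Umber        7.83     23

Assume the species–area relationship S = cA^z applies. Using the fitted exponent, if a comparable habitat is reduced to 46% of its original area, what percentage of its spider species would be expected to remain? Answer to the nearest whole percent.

89%

z = ln(23/12) / ln(7.83/0.086) = 0.6506 / 4.5114 = 0.1442
S_new/S_old = (A_new/A_old)^z = 0.46^0.1442 = exp(0.1442 × -0.7765) = 0.8941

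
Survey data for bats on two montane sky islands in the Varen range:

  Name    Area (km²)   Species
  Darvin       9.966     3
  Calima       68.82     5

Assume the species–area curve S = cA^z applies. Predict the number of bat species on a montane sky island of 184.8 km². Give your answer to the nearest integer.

z = ln(5/3) / ln(68.82/9.966) = 0.5108 / 1.9323 = 0.2644
c = 3 / 9.966^0.2644 = 3 / 1.836 = 1.634
S₃ = 1.634 × 184.8^0.2644 = 1.634 × 3.974 ≈ 6.492

6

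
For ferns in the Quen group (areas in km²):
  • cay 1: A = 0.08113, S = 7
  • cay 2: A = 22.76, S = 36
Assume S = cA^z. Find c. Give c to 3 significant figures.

z = ln(S₂/S₁) / ln(A₂/A₁) = ln(36/7) / ln(22.76/0.08113) = 1.6376 / 5.6367 = 0.2905
c = S₁ / A₁^z = 7 / 0.08113^0.2905 = 7 / 0.482 = 14.52

14.5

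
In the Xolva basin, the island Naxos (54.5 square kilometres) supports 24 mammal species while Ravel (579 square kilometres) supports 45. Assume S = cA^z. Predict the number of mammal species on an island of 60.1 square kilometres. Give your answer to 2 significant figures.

z = ln(45/24) / ln(579/54.5) = 0.6286 / 2.3631 = 0.2660
c = 24 / 54.5^0.2660 = 24 / 2.897 = 8.285
S₃ = 8.285 × 60.1^0.2660 = 8.285 × 2.973 ≈ 24.63

25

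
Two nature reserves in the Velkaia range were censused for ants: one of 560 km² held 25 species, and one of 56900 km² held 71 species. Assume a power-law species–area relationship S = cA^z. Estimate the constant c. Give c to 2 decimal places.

5.99

z = ln(S₂/S₁) / ln(A₂/A₁) = ln(71/25) / ln(56900/560) = 1.0438 / 4.6211 = 0.2259
c = S₁ / A₁^z = 25 / 560^0.2259 = 25 / 4.176 = 5.987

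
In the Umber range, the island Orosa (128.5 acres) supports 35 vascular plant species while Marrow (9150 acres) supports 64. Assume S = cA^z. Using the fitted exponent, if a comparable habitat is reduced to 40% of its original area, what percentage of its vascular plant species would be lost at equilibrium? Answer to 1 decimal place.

z = ln(64/35) / ln(9150/128.5) = 0.6035 / 4.2656 = 0.1415
S_new/S_old = (A_new/A_old)^z = 0.4^0.1415 = exp(0.1415 × -0.9163) = 0.8784
Fraction lost = 1 − 0.8784 = 0.1216

12.2%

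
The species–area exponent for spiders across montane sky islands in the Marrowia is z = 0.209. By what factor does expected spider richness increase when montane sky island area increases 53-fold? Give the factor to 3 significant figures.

2.29

S₂/S₁ = (A₂/A₁)^z = 53^0.209
ln(S₂/S₁) = 0.209 × ln 53 = 0.209 × 3.9703 = 0.8298
S₂/S₁ = e^0.8298 ≈ 2.293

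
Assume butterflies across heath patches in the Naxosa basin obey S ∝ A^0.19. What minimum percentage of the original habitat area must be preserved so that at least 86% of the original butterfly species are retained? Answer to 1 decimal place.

Need (A_new/A_old)^0.19 = 0.86, so A_new/A_old = 0.86^(1/0.19) = 0.86^5.263
ln(A_new/A_old) = ln 0.86 / 0.19 = -0.1508 / 0.19 = -0.7938
A_new/A_old = e^-0.7938 ≈ 0.4521

45.2%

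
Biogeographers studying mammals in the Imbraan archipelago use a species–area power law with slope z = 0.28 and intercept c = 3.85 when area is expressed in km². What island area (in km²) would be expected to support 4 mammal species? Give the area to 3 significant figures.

1.15 km²

4 = 3.85 × A^0.28  ⇒  A^0.28 = 4/3.85 = 1.039
ln A = ln(1.039) / 0.28 = 0.0382 / 0.28 = 0.1365
A = e^0.1365 ≈ 1.146 km²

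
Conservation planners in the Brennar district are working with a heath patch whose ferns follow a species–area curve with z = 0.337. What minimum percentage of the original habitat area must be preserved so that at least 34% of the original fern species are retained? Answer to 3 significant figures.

4.07%

Need (A_new/A_old)^0.337 = 0.34, so A_new/A_old = 0.34^(1/0.337) = 0.34^2.967
ln(A_new/A_old) = ln 0.34 / 0.337 = -1.0788 / 0.337 = -3.2012
A_new/A_old = e^-3.2012 ≈ 0.04071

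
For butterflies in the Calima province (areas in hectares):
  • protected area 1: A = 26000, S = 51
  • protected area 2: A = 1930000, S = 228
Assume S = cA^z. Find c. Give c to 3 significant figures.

1.49

z = ln(S₂/S₁) / ln(A₂/A₁) = ln(228/51) / ln(1930000/26000) = 1.4975 / 4.3072 = 0.3477
c = S₁ / A₁^z = 51 / 26000^0.3477 = 51 / 34.28 = 1.488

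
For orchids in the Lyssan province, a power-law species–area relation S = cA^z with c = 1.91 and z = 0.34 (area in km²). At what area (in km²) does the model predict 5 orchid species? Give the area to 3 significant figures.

5 = 1.91 × A^0.34  ⇒  A^0.34 = 5/1.91 = 2.618
ln A = ln(2.618) / 0.34 = 0.9623 / 0.34 = 2.8304
A = e^2.8304 ≈ 16.95 km²

17.0 km²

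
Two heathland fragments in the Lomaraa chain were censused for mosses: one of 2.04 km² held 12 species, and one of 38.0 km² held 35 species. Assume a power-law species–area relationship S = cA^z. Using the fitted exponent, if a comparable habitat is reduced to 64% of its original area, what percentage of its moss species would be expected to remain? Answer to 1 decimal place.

z = ln(35/12) / ln(38/2.04) = 1.0704 / 2.9246 = 0.3660
S_new/S_old = (A_new/A_old)^z = 0.64^0.3660 = exp(0.3660 × -0.4463) = 0.8493

84.9%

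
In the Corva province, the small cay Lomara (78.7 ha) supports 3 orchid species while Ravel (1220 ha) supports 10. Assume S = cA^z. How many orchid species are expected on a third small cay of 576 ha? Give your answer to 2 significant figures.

7.2

z = ln(10/3) / ln(1220/78.7) = 1.2040 / 2.7410 = 0.4393
c = 3 / 78.7^0.4393 = 3 / 6.805 = 0.4409
S₃ = 0.4409 × 576^0.4393 = 0.4409 × 16.31 ≈ 7.192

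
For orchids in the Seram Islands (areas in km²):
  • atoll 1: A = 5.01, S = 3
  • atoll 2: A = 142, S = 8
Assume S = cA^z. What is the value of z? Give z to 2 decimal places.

Taking logs: ln S = ln c + z ln A, so z = (ln S₂ − ln S₁)/(ln A₂ − ln A₁).
z = ln(8/3) / ln(142/5.01) = ln(2.667) / ln(28.34) = 0.9808 / 3.3444 = 0.2933

0.29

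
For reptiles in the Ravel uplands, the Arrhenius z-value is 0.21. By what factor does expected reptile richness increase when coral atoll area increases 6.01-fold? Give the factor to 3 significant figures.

1.46

S₂/S₁ = (A₂/A₁)^z = 6.01^0.21
ln(S₂/S₁) = 0.21 × ln 6.01 = 0.21 × 1.7934 = 0.3766
S₂/S₁ = e^0.3766 ≈ 1.457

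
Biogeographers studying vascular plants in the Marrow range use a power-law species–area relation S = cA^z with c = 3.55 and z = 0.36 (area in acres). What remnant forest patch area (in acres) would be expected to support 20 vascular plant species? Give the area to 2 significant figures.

20 = 3.55 × A^0.36  ⇒  A^0.36 = 20/3.55 = 5.634
ln A = ln(5.634) / 0.36 = 1.7288 / 0.36 = 4.8022
A = e^4.8022 ≈ 121.8 acres

120 acres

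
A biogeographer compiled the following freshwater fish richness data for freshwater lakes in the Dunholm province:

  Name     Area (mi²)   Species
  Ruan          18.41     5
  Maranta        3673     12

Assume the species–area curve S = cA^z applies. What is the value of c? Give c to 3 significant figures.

z = ln(S₂/S₁) / ln(A₂/A₁) = ln(12/5) / ln(3673/18.41) = 0.8755 / 5.2959 = 0.1653
c = S₁ / A₁^z = 5 / 18.41^0.1653 = 5 / 1.619 = 3.089

3.09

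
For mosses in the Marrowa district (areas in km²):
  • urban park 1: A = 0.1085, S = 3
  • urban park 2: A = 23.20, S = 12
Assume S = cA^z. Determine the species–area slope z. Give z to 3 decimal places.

0.258

Taking logs: ln S = ln c + z ln A, so z = (ln S₂ − ln S₁)/(ln A₂ − ln A₁).
z = ln(12/3) / ln(23.2/0.1085) = ln(4) / ln(213.8) = 1.3863 / 5.3652 = 0.2584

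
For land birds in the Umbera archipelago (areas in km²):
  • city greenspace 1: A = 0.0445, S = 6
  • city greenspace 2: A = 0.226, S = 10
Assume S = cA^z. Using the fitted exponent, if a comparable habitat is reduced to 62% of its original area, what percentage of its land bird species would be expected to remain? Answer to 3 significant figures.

86.0%

z = ln(10/6) / ln(0.226/0.0445) = 0.5108 / 1.6250 = 0.3143
S_new/S_old = (A_new/A_old)^z = 0.62^0.3143 = exp(0.3143 × -0.4780) = 0.8605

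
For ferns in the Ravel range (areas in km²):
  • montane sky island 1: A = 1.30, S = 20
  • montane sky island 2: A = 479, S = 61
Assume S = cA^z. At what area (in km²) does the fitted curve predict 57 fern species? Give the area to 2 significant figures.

z = ln(61/20) / ln(479/1.3) = 1.1151 / 5.9093 = 0.1887
c = 20 / 1.3^0.1887 = 20 / 1.051 = 19.03
A = (57/19.03)^(1/0.1887) ⇒ ln A = ln(2.995)/0.1887 = 5.8123
A = e^5.8123 ≈ 334.4 km²

330 km²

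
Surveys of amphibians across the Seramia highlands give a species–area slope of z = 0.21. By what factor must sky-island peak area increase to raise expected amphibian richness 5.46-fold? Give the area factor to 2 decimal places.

(A₂/A₁)^0.21 = 5.46, so A₂/A₁ = 5.46^(1/0.21) = 5.46^4.762
ln(A₂/A₁) = ln 5.46 / 0.21 = 1.6974 / 0.21 = 8.0831
A₂/A₁ = e^8.0831 ≈ 3239

3239.23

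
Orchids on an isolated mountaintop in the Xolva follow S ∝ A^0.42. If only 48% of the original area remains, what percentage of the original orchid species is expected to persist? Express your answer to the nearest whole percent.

S_new/S_old = (A_new/A_old)^z = 0.48^0.42
= exp(0.42 × ln 0.48) = exp(0.42 × -0.7340) = exp(-0.3083) ≈ 0.7347

73%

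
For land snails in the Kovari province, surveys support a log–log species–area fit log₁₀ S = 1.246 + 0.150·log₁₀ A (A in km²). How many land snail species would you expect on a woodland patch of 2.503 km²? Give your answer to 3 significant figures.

S = 17.62 × 2.503^0.15
ln S = ln 17.62 + 0.15 × ln 2.503 = 2.8690 + 0.15 × 0.9175 = 3.0066
S = e^3.0066 ≈ 20.22

20.2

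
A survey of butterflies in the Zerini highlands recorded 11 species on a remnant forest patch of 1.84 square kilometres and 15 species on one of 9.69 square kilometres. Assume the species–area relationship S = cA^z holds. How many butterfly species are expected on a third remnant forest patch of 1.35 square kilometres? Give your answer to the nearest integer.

10

z = ln(15/11) / ln(9.69/1.84) = 0.3102 / 1.6613 = 0.1867
c = 11 / 1.84^0.1867 = 11 / 1.121 = 9.816
S₃ = 9.816 × 1.35^0.1867 = 9.816 × 1.058 ≈ 10.38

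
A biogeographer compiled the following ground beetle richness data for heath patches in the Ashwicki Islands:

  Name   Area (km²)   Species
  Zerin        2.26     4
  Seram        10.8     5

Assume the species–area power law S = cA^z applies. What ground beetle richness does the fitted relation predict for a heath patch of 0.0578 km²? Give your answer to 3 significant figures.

2.37

z = ln(5/4) / ln(10.8/2.26) = 0.2231 / 1.5642 = 0.1427
c = 4 / 2.26^0.1427 = 4 / 1.123 = 3.561
S₃ = 3.561 × 0.0578^0.1427 = 3.561 × 0.6659 ≈ 2.371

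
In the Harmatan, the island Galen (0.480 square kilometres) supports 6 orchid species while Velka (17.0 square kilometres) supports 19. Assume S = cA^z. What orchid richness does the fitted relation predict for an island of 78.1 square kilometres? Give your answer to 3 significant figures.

31.1

z = ln(19/6) / ln(17/0.48) = 1.1527 / 3.5672 = 0.3231
c = 6 / 0.48^0.3231 = 6 / 0.7889 = 7.606
S₃ = 7.606 × 78.1^0.3231 = 7.606 × 4.089 ≈ 31.1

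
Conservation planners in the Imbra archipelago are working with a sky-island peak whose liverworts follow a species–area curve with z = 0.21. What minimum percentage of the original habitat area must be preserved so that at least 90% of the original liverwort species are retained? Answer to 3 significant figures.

60.5%

Need (A_new/A_old)^0.21 = 0.9, so A_new/A_old = 0.9^(1/0.21) = 0.9^4.762
ln(A_new/A_old) = ln 0.9 / 0.21 = -0.1054 / 0.21 = -0.5017
A_new/A_old = e^-0.5017 ≈ 0.6055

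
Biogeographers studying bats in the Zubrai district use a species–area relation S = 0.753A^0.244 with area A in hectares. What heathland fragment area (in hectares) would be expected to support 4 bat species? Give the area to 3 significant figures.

938 hectares

4 = 0.753 × A^0.244  ⇒  A^0.244 = 4/0.753 = 5.312
ln A = ln(5.312) / 0.244 = 1.6700 / 0.244 = 6.8442
A = e^6.8442 ≈ 938.4 hectares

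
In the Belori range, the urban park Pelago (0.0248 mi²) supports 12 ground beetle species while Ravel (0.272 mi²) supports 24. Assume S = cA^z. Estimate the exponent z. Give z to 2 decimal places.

0.29

Taking logs: ln S = ln c + z ln A, so z = (ln S₂ − ln S₁)/(ln A₂ − ln A₁).
z = ln(24/12) / ln(0.272/0.0248) = ln(2) / ln(10.97) = 0.6931 / 2.3950 = 0.2894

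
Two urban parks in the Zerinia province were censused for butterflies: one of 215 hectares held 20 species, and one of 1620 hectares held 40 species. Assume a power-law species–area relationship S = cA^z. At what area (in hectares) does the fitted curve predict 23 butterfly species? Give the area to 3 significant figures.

323 hectares

z = ln(40/20) / ln(1620/215) = 0.6931 / 2.0195 = 0.3432
c = 20 / 215^0.3432 = 20 / 6.317 = 3.166
A = (23/3.166)^(1/0.3432) ⇒ ln A = ln(7.265)/0.3432 = 5.7778
A = e^5.7778 ≈ 323.1 hectares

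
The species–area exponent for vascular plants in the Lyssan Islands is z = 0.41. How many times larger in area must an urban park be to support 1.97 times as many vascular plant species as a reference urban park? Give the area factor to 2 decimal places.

5.23

(A₂/A₁)^0.41 = 1.97, so A₂/A₁ = 1.97^(1/0.41) = 1.97^2.439
ln(A₂/A₁) = ln 1.97 / 0.41 = 0.6780 / 0.41 = 1.6537
A₂/A₁ = e^1.6537 ≈ 5.226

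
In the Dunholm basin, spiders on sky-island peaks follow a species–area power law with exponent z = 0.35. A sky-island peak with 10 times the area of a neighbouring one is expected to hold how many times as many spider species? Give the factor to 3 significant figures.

2.24

S₂/S₁ = (A₂/A₁)^z = 10^0.35
ln(S₂/S₁) = 0.35 × ln 10 = 0.35 × 2.3026 = 0.8059
S₂/S₁ = e^0.8059 ≈ 2.239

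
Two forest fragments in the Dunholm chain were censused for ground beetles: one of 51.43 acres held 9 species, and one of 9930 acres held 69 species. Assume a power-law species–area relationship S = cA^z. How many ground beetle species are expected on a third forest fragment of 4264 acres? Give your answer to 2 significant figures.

z = ln(69/9) / ln(9930/51.43) = 2.0369 / 5.2631 = 0.3870
c = 9 / 51.43^0.3870 = 9 / 4.595 = 1.959
S₃ = 1.959 × 4264^0.3870 = 1.959 × 25.4 ≈ 49.75

50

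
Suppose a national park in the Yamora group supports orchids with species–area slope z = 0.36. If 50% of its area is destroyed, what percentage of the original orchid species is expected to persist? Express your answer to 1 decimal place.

77.9%

S_new/S_old = (A_new/A_old)^z = 0.5^0.36
= exp(0.36 × ln 0.5) = exp(0.36 × -0.6931) = exp(-0.2495) ≈ 0.7792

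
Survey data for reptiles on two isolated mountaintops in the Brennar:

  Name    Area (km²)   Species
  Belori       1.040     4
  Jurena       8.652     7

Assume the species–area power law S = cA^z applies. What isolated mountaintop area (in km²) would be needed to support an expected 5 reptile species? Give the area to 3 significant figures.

2.42 km²

z = ln(7/4) / ln(8.652/1.04) = 0.5596 / 2.1186 = 0.2641
c = 4 / 1.04^0.2641 = 4 / 1.01 = 3.959
A = (5/3.959)^(1/0.2641) ⇒ ln A = ln(1.263)/0.2641 = 0.8840
A = e^0.8840 ≈ 2.421 km²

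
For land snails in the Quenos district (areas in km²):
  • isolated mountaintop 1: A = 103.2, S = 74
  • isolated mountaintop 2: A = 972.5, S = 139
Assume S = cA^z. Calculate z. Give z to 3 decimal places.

Taking logs: ln S = ln c + z ln A, so z = (ln S₂ − ln S₁)/(ln A₂ − ln A₁).
z = ln(139/74) / ln(972.5/103.2) = ln(1.878) / ln(9.423) = 0.6304 / 2.2432 = 0.2810

0.281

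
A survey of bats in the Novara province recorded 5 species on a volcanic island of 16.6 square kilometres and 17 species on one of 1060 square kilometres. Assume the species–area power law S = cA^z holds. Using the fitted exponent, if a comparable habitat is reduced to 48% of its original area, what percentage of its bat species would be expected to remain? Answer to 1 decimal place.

z = ln(17/5) / ln(1060/16.6) = 1.2238 / 4.1566 = 0.2944
S_new/S_old = (A_new/A_old)^z = 0.48^0.2944 = exp(0.2944 × -0.7340) = 0.8057

80.6%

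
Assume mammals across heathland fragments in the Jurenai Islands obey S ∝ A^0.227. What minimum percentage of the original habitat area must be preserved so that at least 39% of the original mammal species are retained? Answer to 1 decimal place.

Need (A_new/A_old)^0.227 = 0.39, so A_new/A_old = 0.39^(1/0.227) = 0.39^4.405
ln(A_new/A_old) = ln 0.39 / 0.227 = -0.9416 / 0.227 = -4.1481
A_new/A_old = e^-4.1481 ≈ 0.0158

1.6%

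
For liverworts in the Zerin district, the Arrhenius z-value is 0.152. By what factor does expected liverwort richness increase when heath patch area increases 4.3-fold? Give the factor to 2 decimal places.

S₂/S₁ = (A₂/A₁)^z = 4.3^0.152
ln(S₂/S₁) = 0.152 × ln 4.3 = 0.152 × 1.4586 = 0.2217
S₂/S₁ = e^0.2217 ≈ 1.248

1.25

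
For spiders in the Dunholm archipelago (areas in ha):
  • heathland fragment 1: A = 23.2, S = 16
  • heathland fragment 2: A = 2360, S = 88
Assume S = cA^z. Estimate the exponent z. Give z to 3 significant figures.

Taking logs: ln S = ln c + z ln A, so z = (ln S₂ − ln S₁)/(ln A₂ − ln A₁).
z = ln(88/16) / ln(2360/23.2) = ln(5.5) / ln(101.7) = 1.7047 / 4.6223 = 0.3688

0.369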